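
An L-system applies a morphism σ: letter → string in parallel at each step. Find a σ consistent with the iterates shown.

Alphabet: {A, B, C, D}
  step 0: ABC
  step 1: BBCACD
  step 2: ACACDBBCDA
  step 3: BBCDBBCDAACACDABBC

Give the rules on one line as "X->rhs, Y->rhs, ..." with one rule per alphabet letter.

A->BBC, B->AC, C->D, D->A

  step 2 ⇒ step 3: ACACDBBCDA ⇒ BBC·D·BBC·D·A·AC·AC·D·A·BBC
    A ↦ BBC
    B ↦ AC
    C ↦ D
    D ↦ A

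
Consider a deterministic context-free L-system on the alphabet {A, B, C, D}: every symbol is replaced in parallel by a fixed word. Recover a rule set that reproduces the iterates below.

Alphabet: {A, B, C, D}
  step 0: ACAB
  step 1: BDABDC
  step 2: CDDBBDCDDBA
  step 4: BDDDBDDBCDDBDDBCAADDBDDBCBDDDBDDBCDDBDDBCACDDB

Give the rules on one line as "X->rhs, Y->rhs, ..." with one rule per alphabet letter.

A->BD, B->C, C->A, D->DDB

  step 1 ⇒ step 2: BDABDC ⇒ C·DDB·BD·C·DDB·A
    A ↦ BD
    B ↦ C
    C ↦ A
    D ↦ DDB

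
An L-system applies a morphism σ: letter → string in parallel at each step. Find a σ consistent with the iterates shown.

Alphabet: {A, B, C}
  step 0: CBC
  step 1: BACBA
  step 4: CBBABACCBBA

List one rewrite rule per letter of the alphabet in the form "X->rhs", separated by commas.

  step 0 ⇒ step 1: CBC ⇒ BA·C·BA
    B ↦ C
    C ↦ BA
    A ↦ B  (constrained at step 1)

A->B, B->C, C->BA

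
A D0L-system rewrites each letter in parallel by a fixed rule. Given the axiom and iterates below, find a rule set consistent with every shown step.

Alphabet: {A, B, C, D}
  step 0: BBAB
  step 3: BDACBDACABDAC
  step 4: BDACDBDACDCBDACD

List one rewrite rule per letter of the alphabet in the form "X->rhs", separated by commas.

A->C, B->BD, C->D, D->A

  step 3 ⇒ step 4: BDACBDACABDAC ⇒ BD·A·C·D·BD·A·C·D·C·BD·A·C·D
    A ↦ C
    B ↦ BD
    C ↦ D
    D ↦ A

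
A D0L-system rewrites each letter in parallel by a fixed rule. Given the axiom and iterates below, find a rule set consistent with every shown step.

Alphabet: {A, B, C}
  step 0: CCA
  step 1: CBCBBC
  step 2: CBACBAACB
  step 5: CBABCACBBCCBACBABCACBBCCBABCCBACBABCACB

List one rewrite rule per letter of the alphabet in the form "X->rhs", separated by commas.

A->BC, B->A, C->CB

  step 1 ⇒ step 2: CBCBBC ⇒ CB·A·CB·A·A·CB
    B ↦ A
    C ↦ CB
  step 0 ⇒ step 1: CCA ⇒ CB·CB·BC
    A ↦ BC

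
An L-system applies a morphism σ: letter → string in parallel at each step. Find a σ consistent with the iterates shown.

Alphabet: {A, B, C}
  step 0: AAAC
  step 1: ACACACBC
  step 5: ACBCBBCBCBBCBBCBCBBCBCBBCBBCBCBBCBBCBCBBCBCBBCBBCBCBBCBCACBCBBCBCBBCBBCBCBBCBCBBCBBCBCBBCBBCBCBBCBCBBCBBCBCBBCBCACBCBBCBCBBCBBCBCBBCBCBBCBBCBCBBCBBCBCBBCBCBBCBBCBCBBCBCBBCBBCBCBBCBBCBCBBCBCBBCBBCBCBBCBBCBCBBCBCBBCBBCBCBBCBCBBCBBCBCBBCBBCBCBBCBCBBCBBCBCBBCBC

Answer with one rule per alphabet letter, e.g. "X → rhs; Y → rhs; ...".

A->AC, B->BBC, C->BC

  step 0 ⇒ step 1: AAAC ⇒ AC·AC·AC·BC
    A ↦ AC
    C ↦ BC
    B ↦ BBC  (constrained at step 1)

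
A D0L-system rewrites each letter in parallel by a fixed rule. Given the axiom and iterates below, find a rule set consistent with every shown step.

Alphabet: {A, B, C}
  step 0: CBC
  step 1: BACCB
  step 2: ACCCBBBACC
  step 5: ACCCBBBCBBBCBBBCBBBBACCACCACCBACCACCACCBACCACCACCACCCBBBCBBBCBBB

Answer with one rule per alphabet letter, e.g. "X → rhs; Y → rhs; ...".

A->CB, B->ACC, C->B

  step 1 ⇒ step 2: BACCB ⇒ ACC·CB·B·B·ACC
    A ↦ CB
    B ↦ ACC
    C ↦ B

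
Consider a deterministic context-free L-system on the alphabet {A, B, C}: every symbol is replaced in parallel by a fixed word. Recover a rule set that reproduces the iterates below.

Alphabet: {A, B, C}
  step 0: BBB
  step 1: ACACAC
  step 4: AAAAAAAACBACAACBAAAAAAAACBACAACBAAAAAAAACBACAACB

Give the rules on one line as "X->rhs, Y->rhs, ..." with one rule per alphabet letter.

A->AA, B->AC, C->CB

  step 0 ⇒ step 1: BBB ⇒ AC·AC·AC
    B ↦ AC
    A ↦ AA  (constrained at step 1)
    C ↦ CB  (constrained at step 1)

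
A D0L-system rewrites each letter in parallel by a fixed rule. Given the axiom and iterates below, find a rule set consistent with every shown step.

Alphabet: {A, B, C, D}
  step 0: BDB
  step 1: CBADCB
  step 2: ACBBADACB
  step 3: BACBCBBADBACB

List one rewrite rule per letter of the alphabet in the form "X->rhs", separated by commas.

A->B, B->CB, C->A, D->AD

  step 2 ⇒ step 3: ACBBADACB ⇒ B·A·CB·CB·B·AD·B·A·CB
    A ↦ B
    B ↦ CB
    C ↦ A
    D ↦ AD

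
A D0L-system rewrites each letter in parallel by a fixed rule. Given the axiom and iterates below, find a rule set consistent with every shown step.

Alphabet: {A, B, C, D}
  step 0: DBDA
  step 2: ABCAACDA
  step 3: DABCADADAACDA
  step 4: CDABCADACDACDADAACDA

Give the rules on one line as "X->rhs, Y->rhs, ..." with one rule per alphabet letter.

A->DA, B->BC, C->A, D->C

  step 3 ⇒ step 4: DABCADADAACDA ⇒ C·DA·BC·A·DA·C·DA·C·DA·DA·A·C·DA
    A ↦ DA
    B ↦ BC
    C ↦ A
    D ↦ C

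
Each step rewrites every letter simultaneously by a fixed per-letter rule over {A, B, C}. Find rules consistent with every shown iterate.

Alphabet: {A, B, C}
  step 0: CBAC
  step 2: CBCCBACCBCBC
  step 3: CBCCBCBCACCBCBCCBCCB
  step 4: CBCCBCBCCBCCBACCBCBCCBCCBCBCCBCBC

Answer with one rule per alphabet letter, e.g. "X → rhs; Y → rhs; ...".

A->AC, B->C, C->CB

  step 3 ⇒ step 4: CBCCBCBCACCBCBCCBCCB ⇒ CB·C·CB·CB·C·CB·C·CB·AC·CB·CB·C·CB·C·CB·CB·C·CB·CB·C
    A ↦ AC
    B ↦ C
    C ↦ CB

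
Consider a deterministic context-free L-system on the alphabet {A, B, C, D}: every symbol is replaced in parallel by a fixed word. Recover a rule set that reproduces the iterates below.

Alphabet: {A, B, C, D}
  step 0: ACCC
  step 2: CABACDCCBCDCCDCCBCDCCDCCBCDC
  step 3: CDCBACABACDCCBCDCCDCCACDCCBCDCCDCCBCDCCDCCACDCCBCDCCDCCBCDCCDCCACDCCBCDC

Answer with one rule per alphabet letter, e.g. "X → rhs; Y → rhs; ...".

A->BA, B->CA, C->CDC, D->CB

  step 2 ⇒ step 3: CABACDCCBCDCCDCCBCDCCDCCBCDC ⇒ CDC·BA·CA·BA·CDC·CB·CDC·CDC·CA·CDC·CB·CDC·CDC·CB·CDC·CDC·CA·CDC·CB·CDC·CDC·CB·CDC·CDC·CA·CDC·CB·CDC
    A ↦ BA
    B ↦ CA
    C ↦ CDC
    D ↦ CB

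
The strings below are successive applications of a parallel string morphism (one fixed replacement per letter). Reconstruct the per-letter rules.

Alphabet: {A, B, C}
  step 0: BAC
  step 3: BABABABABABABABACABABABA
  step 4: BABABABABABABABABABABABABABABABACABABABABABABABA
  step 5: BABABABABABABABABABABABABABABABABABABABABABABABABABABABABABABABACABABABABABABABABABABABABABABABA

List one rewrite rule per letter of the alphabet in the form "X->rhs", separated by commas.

A->BA, B->BA, C->CA

  step 4 ⇒ step 5: BABABABABABABABABABABABABABABABACABABABABABABABA ⇒ BA·BA·BA·BA·BA·BA·BA·BA·BA·BA·BA·BA·BA·BA·BA·BA·BA·BA·BA·BA·BA·BA·BA·BA·BA·BA·BA·BA·BA·BA·BA·BA·CA·BA·BA·BA·BA·BA·BA·BA·BA·BA·BA·BA·BA·BA·BA·BA
    A ↦ BA
    B ↦ BA
    C ↦ CA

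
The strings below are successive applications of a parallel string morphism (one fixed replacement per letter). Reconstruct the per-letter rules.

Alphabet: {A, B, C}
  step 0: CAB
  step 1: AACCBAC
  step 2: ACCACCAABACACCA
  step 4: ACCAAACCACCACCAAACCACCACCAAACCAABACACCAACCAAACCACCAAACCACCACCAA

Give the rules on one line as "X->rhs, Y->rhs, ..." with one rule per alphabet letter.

A->ACC, B->BAC, C->A

  step 1 ⇒ step 2: AACCBAC ⇒ ACC·ACC·A·A·BAC·ACC·A
    A ↦ ACC
    B ↦ BAC
    C ↦ A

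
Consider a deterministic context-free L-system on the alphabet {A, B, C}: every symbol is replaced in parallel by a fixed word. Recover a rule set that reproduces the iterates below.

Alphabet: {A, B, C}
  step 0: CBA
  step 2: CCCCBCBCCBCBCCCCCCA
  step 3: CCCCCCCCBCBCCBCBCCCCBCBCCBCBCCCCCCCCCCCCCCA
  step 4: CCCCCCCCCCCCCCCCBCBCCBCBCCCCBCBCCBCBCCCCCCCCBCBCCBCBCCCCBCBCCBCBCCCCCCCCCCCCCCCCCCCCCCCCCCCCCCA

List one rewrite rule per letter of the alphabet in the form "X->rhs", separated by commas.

  step 3 ⇒ step 4: CCCCCCCCBCBCCBCBCCCCBCBCCBCBCCCCCCCCCCCCCCA ⇒ CC·CC·CC·CC·CC·CC·CC·CC·BCB·CC·BCB·CC·CC·BCB·CC·BCB·CC·CC·CC·CC·BCB·CC·BCB·CC·CC·BCB·CC·BCB·CC·CC·CC·CC·CC·CC·CC·CC·CC·CC·CC·CC·CC·CC·CCA
    A ↦ CCA
    B ↦ BCB
    C ↦ CC

A->CCA, B->BCB, C->CC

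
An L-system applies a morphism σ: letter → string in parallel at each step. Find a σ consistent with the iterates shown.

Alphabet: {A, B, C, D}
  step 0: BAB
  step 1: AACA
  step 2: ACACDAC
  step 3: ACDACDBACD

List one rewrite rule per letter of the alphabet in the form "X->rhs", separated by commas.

A->AC, B->A, C->D, D->B

  step 2 ⇒ step 3: ACACDAC ⇒ AC·D·AC·D·B·AC·D
    A ↦ AC
    C ↦ D
    D ↦ B
  step 0 ⇒ step 1: BAB ⇒ A·AC·A
    B ↦ A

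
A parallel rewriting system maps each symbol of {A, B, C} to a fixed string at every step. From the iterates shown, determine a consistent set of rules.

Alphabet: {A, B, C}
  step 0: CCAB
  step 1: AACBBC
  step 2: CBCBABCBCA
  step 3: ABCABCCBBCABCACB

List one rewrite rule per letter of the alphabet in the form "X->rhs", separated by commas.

  step 2 ⇒ step 3: CBCBABCBCA ⇒ A·BC·A·BC·CB·BC·A·BC·A·CB
    A ↦ CB
    B ↦ BC
    C ↦ A

A->CB, B->BC, C->A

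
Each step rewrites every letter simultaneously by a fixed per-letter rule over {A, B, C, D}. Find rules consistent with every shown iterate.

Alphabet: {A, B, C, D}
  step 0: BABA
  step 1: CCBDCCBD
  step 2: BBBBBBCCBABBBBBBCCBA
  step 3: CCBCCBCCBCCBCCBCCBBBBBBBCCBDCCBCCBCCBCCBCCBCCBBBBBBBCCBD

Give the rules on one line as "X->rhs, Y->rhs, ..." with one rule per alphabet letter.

  step 2 ⇒ step 3: BBBBBBCCBABBBBBBCCBA ⇒ CCB·CCB·CCB·CCB·CCB·CCB·BBB·BBB·CCB·D·CCB·CCB·CCB·CCB·CCB·CCB·BBB·BBB·CCB·D
    A ↦ D
    B ↦ CCB
    C ↦ BBB
  step 1 ⇒ step 2: CCBDCCBD ⇒ BBB·BBB·CCB·A·BBB·BBB·CCB·A
    D ↦ A

A->D, B->CCB, C->BBB, D->A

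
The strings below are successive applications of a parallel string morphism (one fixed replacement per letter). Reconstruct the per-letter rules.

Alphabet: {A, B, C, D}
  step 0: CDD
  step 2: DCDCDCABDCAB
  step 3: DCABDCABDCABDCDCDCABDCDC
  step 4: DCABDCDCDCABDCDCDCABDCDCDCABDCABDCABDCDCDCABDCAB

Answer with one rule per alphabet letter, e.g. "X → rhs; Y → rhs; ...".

A->D, B->CDC, C->AB, D->DC

  step 3 ⇒ step 4: DCABDCABDCABDCDCDCABDCDC ⇒ DC·AB·D·CDC·DC·AB·D·CDC·DC·AB·D·CDC·DC·AB·DC·AB·DC·AB·D·CDC·DC·AB·DC·AB
    A ↦ D
    B ↦ CDC
    C ↦ AB
    D ↦ DC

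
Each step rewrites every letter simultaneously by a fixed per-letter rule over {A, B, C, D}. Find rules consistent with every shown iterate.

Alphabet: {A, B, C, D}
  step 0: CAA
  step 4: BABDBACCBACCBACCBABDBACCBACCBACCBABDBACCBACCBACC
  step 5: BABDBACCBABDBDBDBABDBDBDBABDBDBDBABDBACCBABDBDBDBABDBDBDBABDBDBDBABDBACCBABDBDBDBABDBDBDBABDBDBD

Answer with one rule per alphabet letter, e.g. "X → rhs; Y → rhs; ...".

A->BD, B->BA, C->BD, D->CC

  step 4 ⇒ step 5: BABDBACCBACCBACCBABDBACCBACCBACCBABDBACCBACCBACC ⇒ BA·BD·BA·CC·BA·BD·BD·BD·BA·BD·BD·BD·BA·BD·BD·BD·BA·BD·BA·CC·BA·BD·BD·BD·BA·BD·BD·BD·BA·BD·BD·BD·BA·BD·BA·CC·BA·BD·BD·BD·BA·BD·BD·BD·BA·BD·BD·BD
    A ↦ BD
    B ↦ BA
    C ↦ BD
    D ↦ CC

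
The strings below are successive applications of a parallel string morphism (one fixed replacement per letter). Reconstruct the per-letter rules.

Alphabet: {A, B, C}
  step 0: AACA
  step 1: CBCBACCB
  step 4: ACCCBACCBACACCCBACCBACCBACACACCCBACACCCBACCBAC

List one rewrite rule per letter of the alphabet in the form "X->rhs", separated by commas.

A->CB, B->C, C->AC

  step 0 ⇒ step 1: AACA ⇒ CB·CB·AC·CB
    A ↦ CB
    C ↦ AC
    B ↦ C  (constrained at step 1)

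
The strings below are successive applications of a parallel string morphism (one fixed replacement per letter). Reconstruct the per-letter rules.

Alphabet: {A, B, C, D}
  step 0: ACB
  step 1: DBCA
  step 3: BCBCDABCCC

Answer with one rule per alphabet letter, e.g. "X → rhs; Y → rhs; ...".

A->D, B->A, C->BC, D->CC

  step 0 ⇒ step 1: ACB ⇒ D·BC·A
    A ↦ D
    B ↦ A
    C ↦ BC
    D ↦ CC  (constrained at step 1)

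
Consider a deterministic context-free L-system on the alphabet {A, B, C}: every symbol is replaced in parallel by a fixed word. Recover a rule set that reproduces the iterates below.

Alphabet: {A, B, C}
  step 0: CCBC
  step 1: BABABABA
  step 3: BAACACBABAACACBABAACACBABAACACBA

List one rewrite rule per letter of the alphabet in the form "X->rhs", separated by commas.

A->AC, B->BA, C->BA

  step 0 ⇒ step 1: CCBC ⇒ BA·BA·BA·BA
    B ↦ BA
    C ↦ BA
    A ↦ AC  (constrained at step 1)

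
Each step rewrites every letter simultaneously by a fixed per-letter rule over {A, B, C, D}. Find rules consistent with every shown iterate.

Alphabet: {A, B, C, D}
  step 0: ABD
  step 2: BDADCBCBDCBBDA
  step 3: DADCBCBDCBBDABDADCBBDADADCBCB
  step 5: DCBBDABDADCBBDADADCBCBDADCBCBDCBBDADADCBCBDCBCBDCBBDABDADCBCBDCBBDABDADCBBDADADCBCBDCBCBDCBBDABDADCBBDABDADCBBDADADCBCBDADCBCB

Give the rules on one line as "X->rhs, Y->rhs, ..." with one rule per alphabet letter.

  step 2 ⇒ step 3: BDADCBCBDCBBDA ⇒ DA·DCB·CB·DCB·B·DA·B·DA·DCB·B·DA·DA·DCB·CB
    A ↦ CB
    B ↦ DA
    C ↦ B
    D ↦ DCB

A->CB, B->DA, C->B, D->DCB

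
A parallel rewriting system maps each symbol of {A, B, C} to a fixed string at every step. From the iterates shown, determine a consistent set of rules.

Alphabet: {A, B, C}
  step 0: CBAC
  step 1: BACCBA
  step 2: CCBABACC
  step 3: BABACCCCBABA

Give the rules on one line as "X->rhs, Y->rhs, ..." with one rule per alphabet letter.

A->C, B->C, C->BA

  step 2 ⇒ step 3: CCBABACC ⇒ BA·BA·C·C·C·C·BA·BA
    A ↦ C
    B ↦ C
    C ↦ BA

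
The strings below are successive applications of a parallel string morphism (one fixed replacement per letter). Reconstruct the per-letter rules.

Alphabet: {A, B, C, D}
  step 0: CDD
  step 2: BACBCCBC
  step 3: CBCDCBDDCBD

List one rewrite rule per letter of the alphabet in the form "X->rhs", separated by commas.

  step 2 ⇒ step 3: BACBCCBC ⇒ CB·C·D·CB·D·D·CB·D
    A ↦ C
    B ↦ CB
    C ↦ D
    D ↦ BA  (constrained at step 0)

A->C, B->CB, C->D, D->BA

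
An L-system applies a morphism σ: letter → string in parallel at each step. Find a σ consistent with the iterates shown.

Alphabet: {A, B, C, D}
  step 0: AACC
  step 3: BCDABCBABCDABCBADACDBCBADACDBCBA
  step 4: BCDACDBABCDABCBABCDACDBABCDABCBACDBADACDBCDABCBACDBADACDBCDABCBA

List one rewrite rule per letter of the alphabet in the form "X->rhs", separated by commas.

A->BA, B->BC, C->DA, D->CD

  step 3 ⇒ step 4: BCDABCBABCDABCBADACDBCBADACDBCBA ⇒ BC·DA·CD·BA·BC·DA·BC·BA·BC·DA·CD·BA·BC·DA·BC·BA·CD·BA·DA·CD·BC·DA·BC·BA·CD·BA·DA·CD·BC·DA·BC·BA
    A ↦ BA
    B ↦ BC
    C ↦ DA
    D ↦ CD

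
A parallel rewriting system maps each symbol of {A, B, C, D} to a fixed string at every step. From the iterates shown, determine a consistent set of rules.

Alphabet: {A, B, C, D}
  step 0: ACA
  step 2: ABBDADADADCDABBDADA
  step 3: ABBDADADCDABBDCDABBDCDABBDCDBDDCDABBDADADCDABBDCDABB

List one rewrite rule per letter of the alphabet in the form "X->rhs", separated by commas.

  step 2 ⇒ step 3: ABBDADADADCDABBDADA ⇒ ABB·DA·DA·DCD·ABB·DCD·ABB·DCD·ABB·DCD·BD·DCD·ABB·DA·DA·DCD·ABB·DCD·ABB
    A ↦ ABB
    B ↦ DA
    C ↦ BD
    D ↦ DCD

A->ABB, B->DA, C->BD, D->DCD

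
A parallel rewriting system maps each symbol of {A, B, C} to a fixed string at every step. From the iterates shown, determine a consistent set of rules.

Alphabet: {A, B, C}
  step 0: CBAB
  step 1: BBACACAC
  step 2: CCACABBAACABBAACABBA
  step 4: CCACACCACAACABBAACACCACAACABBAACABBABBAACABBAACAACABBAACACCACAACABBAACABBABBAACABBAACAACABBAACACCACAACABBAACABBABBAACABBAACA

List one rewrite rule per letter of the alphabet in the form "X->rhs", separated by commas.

  step 1 ⇒ step 2: BBACACAC ⇒ C·C·ACA·BBA·ACA·BBA·ACA·BBA
    A ↦ ACA
    B ↦ C
    C ↦ BBA

A->ACA, B->C, C->BBA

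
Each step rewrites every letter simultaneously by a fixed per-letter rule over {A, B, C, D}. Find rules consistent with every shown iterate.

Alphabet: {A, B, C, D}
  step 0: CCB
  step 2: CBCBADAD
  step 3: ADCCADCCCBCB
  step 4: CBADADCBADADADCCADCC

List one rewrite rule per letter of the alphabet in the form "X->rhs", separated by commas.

A->C, B->CC, C->AD, D->B

  step 3 ⇒ step 4: ADCCADCCCBCB ⇒ C·B·AD·AD·C·B·AD·AD·AD·CC·AD·CC
    A ↦ C
    B ↦ CC
    C ↦ AD
    D ↦ B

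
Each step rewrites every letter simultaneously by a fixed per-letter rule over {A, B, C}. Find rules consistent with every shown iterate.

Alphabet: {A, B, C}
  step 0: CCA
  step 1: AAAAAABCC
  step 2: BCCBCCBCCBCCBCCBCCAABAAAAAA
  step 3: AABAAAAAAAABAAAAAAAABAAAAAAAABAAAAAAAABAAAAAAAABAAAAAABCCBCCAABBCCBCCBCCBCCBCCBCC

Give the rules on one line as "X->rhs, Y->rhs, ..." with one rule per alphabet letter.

  step 2 ⇒ step 3: BCCBCCBCCBCCBCCBCCAABAAAAAA ⇒ AAB·AAA·AAA·AAB·AAA·AAA·AAB·AAA·AAA·AAB·AAA·AAA·AAB·AAA·AAA·AAB·AAA·AAA·BCC·BCC·AAB·BCC·BCC·BCC·BCC·BCC·BCC
    A ↦ BCC
    B ↦ AAB
    C ↦ AAA

A->BCC, B->AAB, C->AAA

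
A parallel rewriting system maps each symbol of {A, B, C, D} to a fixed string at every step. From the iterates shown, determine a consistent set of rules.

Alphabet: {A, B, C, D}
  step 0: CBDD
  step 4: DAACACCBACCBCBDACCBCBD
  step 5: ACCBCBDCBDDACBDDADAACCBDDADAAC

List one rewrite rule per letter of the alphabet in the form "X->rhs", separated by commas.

  step 4 ⇒ step 5: DAACACCBACCBCBDACCBCBD ⇒ AC·CB·CB·D·CB·D·D·A·CB·D·D·A·D·A·AC·CB·D·D·A·D·A·AC
    A ↦ CB
    B ↦ A
    C ↦ D
    D ↦ AC

A->CB, B->A, C->D, D->AC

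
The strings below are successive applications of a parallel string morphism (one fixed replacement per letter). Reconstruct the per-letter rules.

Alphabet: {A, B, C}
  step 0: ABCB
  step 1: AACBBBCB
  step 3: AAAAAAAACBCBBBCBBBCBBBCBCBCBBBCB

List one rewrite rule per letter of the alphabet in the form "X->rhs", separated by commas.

A->AA, B->CB, C->BB

  step 0 ⇒ step 1: ABCB ⇒ AA·CB·BB·CB
    A ↦ AA
    B ↦ CB
    C ↦ BB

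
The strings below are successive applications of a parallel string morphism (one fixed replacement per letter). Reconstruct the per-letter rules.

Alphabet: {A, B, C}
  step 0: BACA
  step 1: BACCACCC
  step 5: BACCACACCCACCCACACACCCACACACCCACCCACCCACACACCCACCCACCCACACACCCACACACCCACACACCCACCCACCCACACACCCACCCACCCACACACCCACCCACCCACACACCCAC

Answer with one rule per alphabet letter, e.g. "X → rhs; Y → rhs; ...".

A->CC, B->BA, C->AC

  step 0 ⇒ step 1: BACA ⇒ BA·CC·AC·CC
    A ↦ CC
    B ↦ BA
    C ↦ AC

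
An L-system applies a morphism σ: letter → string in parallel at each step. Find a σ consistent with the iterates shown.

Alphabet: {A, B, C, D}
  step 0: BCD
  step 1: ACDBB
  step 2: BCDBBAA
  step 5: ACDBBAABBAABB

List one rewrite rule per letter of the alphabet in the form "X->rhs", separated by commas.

  step 1 ⇒ step 2: ACDBB ⇒ B·CD·BB·A·A
    A ↦ B
    B ↦ A
    C ↦ CD
    D ↦ BB

A->B, B->A, C->CD, D->BB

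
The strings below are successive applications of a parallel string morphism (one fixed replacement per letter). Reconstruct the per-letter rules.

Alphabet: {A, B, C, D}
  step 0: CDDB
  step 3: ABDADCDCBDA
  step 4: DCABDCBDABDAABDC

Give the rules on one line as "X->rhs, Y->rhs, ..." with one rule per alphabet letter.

  step 3 ⇒ step 4: ABDADCDCBDA ⇒ DC·A·B·DC·B·DA·B·DA·A·B·DC
    A ↦ DC
    B ↦ A
    C ↦ DA
    D ↦ B

A->DC, B->A, C->DA, D->B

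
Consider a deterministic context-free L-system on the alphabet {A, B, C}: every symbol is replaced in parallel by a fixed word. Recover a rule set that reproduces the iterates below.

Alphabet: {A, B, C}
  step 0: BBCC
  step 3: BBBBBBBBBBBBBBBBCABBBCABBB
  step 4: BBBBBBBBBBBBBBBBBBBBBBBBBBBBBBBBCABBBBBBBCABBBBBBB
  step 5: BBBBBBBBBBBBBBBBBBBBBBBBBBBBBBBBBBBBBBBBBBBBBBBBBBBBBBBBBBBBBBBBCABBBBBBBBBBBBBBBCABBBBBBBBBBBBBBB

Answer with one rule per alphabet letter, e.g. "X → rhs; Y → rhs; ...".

A->B, B->BB, C->CA

  step 4 ⇒ step 5: BBBBBBBBBBBBBBBBBBBBBBBBBBBBBBBBCABBBBBBBCABBBBBBB ⇒ BB·BB·BB·BB·BB·BB·BB·BB·BB·BB·BB·BB·BB·BB·BB·BB·BB·BB·BB·BB·BB·BB·BB·BB·BB·BB·BB·BB·BB·BB·BB·BB·CA·B·BB·BB·BB·BB·BB·BB·BB·CA·B·BB·BB·BB·BB·BB·BB·BB
    A ↦ B
    B ↦ BB
    C ↦ CA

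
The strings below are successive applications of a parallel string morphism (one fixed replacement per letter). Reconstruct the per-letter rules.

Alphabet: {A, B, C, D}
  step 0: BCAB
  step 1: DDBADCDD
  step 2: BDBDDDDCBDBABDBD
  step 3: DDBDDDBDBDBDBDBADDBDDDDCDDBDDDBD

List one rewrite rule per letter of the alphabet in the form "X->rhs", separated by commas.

  step 2 ⇒ step 3: BDBDDDDCBDBABDBD ⇒ DD·BD·DD·BD·BD·BD·BD·BA·DD·BD·DD·DC·DD·BD·DD·BD
    A ↦ DC
    B ↦ DD
    C ↦ BA
    D ↦ BD

A->DC, B->DD, C->BA, D->BD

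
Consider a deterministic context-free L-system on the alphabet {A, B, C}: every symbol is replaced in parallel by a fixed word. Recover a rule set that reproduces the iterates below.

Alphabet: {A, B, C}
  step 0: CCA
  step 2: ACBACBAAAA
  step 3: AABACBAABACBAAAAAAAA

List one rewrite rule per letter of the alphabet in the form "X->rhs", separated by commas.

A->AA, B->ACB, C->B

  step 2 ⇒ step 3: ACBACBAAAA ⇒ AA·B·ACB·AA·B·ACB·AA·AA·AA·AA
    A ↦ AA
    B ↦ ACB
    C ↦ B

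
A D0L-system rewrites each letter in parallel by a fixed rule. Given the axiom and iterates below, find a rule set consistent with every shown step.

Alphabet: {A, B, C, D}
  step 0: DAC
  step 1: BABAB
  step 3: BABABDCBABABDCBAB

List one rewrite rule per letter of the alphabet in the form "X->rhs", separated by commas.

  step 0 ⇒ step 1: DAC ⇒ B·AB·AB
    A ↦ AB
    C ↦ AB
    D ↦ B
    B ↦ DC  (constrained at step 1)

A->AB, B->DC, C->AB, D->B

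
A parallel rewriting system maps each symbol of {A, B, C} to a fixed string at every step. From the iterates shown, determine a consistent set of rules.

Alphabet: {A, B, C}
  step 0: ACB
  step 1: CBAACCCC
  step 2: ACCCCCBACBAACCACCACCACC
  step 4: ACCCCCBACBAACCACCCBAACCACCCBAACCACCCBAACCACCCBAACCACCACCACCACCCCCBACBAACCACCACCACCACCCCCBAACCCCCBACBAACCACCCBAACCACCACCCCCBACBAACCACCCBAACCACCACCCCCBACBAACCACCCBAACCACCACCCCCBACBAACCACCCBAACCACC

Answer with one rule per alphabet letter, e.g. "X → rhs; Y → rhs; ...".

  step 1 ⇒ step 2: CBAACCCC ⇒ ACC·CC·CBA·CBA·ACC·ACC·ACC·ACC
    A ↦ CBA
    B ↦ CC
    C ↦ ACC

A->CBA, B->CC, C->ACC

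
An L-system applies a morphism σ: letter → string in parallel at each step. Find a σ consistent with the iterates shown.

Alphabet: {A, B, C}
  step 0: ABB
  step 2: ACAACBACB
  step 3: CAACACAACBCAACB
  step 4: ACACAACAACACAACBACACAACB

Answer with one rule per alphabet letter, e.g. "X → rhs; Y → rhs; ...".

  step 3 ⇒ step 4: CAACACAACBCAACB ⇒ A·CA·CA·A·CA·A·CA·CA·A·CB·A·CA·CA·A·CB
    A ↦ CA
    B ↦ CB
    C ↦ A

A->CA, B->CB, C->A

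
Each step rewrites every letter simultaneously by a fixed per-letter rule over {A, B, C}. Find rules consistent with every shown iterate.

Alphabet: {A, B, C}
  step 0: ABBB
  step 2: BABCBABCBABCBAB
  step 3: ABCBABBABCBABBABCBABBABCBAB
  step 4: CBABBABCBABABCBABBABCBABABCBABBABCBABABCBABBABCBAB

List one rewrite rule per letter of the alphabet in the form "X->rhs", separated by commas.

A->CB, B->AB, C->B

  step 3 ⇒ step 4: ABCBABBABCBABBABCBABBABCBAB ⇒ CB·AB·B·AB·CB·AB·AB·CB·AB·B·AB·CB·AB·AB·CB·AB·B·AB·CB·AB·AB·CB·AB·B·AB·CB·AB
    A ↦ CB
    B ↦ AB
    C ↦ B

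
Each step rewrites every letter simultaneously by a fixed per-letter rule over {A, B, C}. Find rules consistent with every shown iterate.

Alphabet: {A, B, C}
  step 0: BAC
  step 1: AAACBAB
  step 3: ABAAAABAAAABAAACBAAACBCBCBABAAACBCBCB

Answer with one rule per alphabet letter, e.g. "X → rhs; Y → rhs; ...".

  step 0 ⇒ step 1: BAC ⇒ AAA·CB·AB
    A ↦ CB
    B ↦ AAA
    C ↦ AB

A->CB, B->AAA, C->AB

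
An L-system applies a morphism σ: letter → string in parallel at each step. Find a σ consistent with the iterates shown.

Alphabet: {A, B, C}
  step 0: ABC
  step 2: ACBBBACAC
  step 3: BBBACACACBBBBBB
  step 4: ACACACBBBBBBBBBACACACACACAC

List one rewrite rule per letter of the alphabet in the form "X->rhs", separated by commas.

  step 3 ⇒ step 4: BBBACACACBBBBBB ⇒ AC·AC·AC·B·BB·B·BB·B·BB·AC·AC·AC·AC·AC·AC
    A ↦ B
    B ↦ AC
    C ↦ BB

A->B, B->AC, C->BB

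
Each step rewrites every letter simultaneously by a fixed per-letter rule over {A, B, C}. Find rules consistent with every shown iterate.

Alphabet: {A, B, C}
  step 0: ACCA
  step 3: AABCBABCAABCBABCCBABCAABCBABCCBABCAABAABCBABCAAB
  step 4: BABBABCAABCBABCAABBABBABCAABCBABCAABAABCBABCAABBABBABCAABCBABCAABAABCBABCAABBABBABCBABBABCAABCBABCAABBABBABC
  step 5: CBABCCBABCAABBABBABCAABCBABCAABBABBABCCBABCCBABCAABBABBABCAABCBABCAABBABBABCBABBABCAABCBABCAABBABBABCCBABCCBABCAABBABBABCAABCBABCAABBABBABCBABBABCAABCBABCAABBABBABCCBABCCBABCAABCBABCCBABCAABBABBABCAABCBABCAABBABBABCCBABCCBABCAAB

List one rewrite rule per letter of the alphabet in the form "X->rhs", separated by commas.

  step 4 ⇒ step 5: BABBABCAABCBABCAABBABBABCAABCBABCAABAABCBABCAABBABBABCAABCBABCAABAABCBABCAABBABBABCBABBABCAABCBABCAABBABBABC ⇒ C·BAB·C·C·BAB·C·AAB·BAB·BAB·C·AAB·C·BAB·C·AAB·BAB·BAB·C·C·BAB·C·C·BAB·C·AAB·BAB·BAB·C·AAB·C·BAB·C·AAB·BAB·BAB·C·BAB·BAB·C·AAB·C·BAB·C·AAB·BAB·BAB·C·C·BAB·C·C·BAB·C·AAB·BAB·BAB·C·AAB·C·BAB·C·AAB·BAB·BAB·C·BAB·BAB·C·AAB·C·BAB·C·AAB·BAB·BAB·C·C·BAB·C·C·BAB·C·AAB·C·BAB·C·C·BAB·C·AAB·BAB·BAB·C·AAB·C·BAB·C·AAB·BAB·BAB·C·C·BAB·C·C·BAB·C·AAB
    A ↦ BAB
    B ↦ C
    C ↦ AAB

A->BAB, B->C, C->AAB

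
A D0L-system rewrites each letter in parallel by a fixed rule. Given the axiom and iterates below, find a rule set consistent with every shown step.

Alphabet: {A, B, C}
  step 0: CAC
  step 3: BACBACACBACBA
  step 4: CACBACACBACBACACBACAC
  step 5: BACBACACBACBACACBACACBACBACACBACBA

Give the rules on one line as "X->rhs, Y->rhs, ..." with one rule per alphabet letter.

  step 4 ⇒ step 5: CACBACACBACBACACBACAC ⇒ BA·C·BA·CA·C·BA·C·BA·CA·C·BA·CA·C·BA·C·BA·CA·C·BA·C·BA
    A ↦ C
    B ↦ CA
    C ↦ BA

A->C, B->CA, C->BA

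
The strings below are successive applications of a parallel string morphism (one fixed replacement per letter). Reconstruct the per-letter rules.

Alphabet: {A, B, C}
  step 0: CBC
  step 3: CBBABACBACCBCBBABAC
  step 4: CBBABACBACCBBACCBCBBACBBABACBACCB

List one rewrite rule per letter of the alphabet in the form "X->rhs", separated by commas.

A->C, B->BA, C->CB

  step 3 ⇒ step 4: CBBABACBACCBCBBABAC ⇒ CB·BA·BA·C·BA·C·CB·BA·C·CB·CB·BA·CB·BA·BA·C·BA·C·CB
    A ↦ C
    B ↦ BA
    C ↦ CB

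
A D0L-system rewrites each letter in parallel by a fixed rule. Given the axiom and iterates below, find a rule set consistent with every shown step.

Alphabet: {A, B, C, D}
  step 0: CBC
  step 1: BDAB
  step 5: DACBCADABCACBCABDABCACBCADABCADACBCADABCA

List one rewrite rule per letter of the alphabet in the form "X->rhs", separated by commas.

A->CA, B->DA, C->B, D->CB

  step 0 ⇒ step 1: CBC ⇒ B·DA·B
    B ↦ DA
    C ↦ B
    A ↦ CA  (constrained at step 1)
    D ↦ CB  (constrained at step 1)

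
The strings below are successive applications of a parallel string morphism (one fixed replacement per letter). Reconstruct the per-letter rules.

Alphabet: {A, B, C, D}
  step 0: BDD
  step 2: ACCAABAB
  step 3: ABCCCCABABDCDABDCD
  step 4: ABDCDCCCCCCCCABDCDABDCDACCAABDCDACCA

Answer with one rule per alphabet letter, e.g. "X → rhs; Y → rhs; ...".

A->AB, B->DCD, C->CC, D->A

  step 3 ⇒ step 4: ABCCCCABABDCDABDCD ⇒ AB·DCD·CC·CC·CC·CC·AB·DCD·AB·DCD·A·CC·A·AB·DCD·A·CC·A
    A ↦ AB
    B ↦ DCD
    C ↦ CC
    D ↦ A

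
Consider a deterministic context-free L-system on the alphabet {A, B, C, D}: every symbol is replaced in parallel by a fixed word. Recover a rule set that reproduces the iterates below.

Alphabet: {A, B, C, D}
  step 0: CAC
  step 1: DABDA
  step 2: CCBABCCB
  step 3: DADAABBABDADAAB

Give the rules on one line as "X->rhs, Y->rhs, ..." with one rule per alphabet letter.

A->B, B->AB, C->DA, D->CC

  step 2 ⇒ step 3: CCBABCCB ⇒ DA·DA·AB·B·AB·DA·DA·AB
    A ↦ B
    B ↦ AB
    C ↦ DA
  step 1 ⇒ step 2: DABDA ⇒ CC·B·AB·CC·B
    D ↦ CC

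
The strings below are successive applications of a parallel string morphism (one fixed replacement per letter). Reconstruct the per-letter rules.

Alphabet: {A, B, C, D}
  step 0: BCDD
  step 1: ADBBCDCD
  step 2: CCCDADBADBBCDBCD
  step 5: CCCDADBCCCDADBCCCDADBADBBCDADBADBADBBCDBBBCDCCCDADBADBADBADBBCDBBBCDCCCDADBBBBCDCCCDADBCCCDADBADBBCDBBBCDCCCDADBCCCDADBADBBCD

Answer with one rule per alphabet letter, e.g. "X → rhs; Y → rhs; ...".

  step 1 ⇒ step 2: ADBBCDCD ⇒ CC·CD·ADB·ADB·B·CD·B·CD
    A ↦ CC
    B ↦ ADB
    C ↦ B
    D ↦ CD

A->CC, B->ADB, C->B, D->CD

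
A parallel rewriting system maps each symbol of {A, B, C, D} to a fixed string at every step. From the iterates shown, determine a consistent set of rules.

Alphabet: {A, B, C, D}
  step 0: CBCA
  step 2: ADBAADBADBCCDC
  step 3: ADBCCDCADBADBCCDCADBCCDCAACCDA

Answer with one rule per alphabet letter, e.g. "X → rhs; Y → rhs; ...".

  step 2 ⇒ step 3: ADBAADBADBCCDC ⇒ ADB·CCD·C·ADB·ADB·CCD·C·ADB·CCD·C·A·A·CCD·A
    A ↦ ADB
    B ↦ C
    C ↦ A
    D ↦ CCD

A->ADB, B->C, C->A, D->CCD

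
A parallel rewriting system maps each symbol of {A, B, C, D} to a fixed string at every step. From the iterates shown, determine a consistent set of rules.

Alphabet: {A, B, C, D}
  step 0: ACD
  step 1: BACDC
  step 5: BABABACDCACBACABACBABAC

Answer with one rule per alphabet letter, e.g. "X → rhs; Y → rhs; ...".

  step 0 ⇒ step 1: ACD ⇒ B·AC·DC
    A ↦ B
    C ↦ AC
    D ↦ DC
    B ↦ A  (constrained at step 1)

A->B, B->A, C->AC, D->DC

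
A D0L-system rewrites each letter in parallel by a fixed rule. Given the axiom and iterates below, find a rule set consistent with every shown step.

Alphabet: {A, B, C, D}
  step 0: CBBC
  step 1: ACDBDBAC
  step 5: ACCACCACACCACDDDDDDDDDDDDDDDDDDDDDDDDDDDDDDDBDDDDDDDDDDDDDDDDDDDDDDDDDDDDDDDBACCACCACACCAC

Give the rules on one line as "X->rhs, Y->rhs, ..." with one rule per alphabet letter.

A->C, B->DB, C->AC, D->DD

  step 0 ⇒ step 1: CBBC ⇒ AC·DB·DB·AC
    B ↦ DB
    C ↦ AC
    A ↦ C  (constrained at step 1)
    D ↦ DD  (constrained at step 1)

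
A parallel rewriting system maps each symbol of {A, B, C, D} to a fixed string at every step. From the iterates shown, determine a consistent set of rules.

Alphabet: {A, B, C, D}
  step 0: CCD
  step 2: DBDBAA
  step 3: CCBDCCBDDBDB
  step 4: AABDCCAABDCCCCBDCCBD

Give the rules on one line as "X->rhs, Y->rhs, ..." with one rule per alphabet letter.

A->DB, B->BD, C->A, D->CC

  step 3 ⇒ step 4: CCBDCCBDDBDB ⇒ A·A·BD·CC·A·A·BD·CC·CC·BD·CC·BD
    B ↦ BD
    C ↦ A
    D ↦ CC
  step 2 ⇒ step 3: DBDBAA ⇒ CC·BD·CC·BD·DB·DB
    A ↦ DB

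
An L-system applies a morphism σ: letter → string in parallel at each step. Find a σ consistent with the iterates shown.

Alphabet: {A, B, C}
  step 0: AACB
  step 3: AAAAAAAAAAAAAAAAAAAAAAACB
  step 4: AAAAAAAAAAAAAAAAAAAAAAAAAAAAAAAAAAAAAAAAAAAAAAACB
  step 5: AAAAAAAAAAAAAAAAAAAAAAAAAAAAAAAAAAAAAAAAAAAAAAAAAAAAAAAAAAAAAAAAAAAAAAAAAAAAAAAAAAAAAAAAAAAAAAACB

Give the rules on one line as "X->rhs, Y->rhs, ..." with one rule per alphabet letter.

A->AA, B->CB, C->A

  step 4 ⇒ step 5: AAAAAAAAAAAAAAAAAAAAAAAAAAAAAAAAAAAAAAAAAAAAAAACB ⇒ AA·AA·AA·AA·AA·AA·AA·AA·AA·AA·AA·AA·AA·AA·AA·AA·AA·AA·AA·AA·AA·AA·AA·AA·AA·AA·AA·AA·AA·AA·AA·AA·AA·AA·AA·AA·AA·AA·AA·AA·AA·AA·AA·AA·AA·AA·AA·A·CB
    A ↦ AA
    B ↦ CB
    C ↦ A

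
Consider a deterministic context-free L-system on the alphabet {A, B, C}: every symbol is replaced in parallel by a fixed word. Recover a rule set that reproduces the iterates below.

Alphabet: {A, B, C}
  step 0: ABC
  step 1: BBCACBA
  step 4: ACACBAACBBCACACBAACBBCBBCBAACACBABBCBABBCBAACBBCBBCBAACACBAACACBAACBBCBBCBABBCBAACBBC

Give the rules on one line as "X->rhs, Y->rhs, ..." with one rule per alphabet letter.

A->BBC, B->AC, C->BA

  step 0 ⇒ step 1: ABC ⇒ BBC·AC·BA
    A ↦ BBC
    B ↦ AC
    C ↦ BA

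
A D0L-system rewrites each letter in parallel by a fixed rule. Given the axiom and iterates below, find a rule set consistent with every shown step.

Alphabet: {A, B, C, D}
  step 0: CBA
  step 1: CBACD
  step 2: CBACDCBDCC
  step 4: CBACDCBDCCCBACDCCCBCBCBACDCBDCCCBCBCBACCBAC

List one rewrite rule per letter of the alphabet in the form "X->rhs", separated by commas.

A->D, B->AC, C->CB, D->DCC

  step 1 ⇒ step 2: CBACD ⇒ CB·AC·D·CB·DCC
    A ↦ D
    B ↦ AC
    C ↦ CB
    D ↦ DCC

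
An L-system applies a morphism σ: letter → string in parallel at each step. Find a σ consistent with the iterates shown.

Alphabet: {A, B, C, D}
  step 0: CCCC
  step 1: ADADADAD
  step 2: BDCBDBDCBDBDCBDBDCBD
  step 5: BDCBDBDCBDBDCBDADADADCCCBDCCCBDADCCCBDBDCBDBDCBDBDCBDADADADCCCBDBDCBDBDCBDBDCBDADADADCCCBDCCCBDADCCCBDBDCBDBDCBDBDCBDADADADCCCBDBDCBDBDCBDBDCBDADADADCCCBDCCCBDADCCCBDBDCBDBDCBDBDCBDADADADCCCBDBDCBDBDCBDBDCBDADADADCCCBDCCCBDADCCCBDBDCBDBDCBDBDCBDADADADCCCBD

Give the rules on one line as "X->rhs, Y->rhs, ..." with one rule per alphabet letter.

A->BD, B->CC, C->AD, D->CBD

  step 1 ⇒ step 2: ADADADAD ⇒ BD·CBD·BD·CBD·BD·CBD·BD·CBD
    A ↦ BD
    D ↦ CBD
    B ↦ CC  (constrained at step 2)
  step 0 ⇒ step 1: CCCC ⇒ AD·AD·AD·AD
    C ↦ AD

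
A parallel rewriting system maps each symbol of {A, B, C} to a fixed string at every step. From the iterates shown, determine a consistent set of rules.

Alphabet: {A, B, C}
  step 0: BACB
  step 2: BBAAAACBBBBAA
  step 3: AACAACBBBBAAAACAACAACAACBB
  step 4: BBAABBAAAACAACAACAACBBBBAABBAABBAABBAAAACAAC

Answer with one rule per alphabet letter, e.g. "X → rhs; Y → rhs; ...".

A->B, B->AAC, C->AA

  step 3 ⇒ step 4: AACAACBBBBAAAACAACAACAACBB ⇒ B·B·AA·B·B·AA·AAC·AAC·AAC·AAC·B·B·B·B·AA·B·B·AA·B·B·AA·B·B·AA·AAC·AAC
    A ↦ B
    B ↦ AAC
    C ↦ AA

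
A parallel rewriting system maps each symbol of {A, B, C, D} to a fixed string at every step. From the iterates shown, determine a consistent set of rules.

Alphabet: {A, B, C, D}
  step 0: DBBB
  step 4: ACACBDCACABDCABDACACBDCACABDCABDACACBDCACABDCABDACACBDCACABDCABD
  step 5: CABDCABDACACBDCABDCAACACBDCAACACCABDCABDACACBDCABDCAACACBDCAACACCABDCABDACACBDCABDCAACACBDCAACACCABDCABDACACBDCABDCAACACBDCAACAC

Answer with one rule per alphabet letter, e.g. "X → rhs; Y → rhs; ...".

  step 4 ⇒ step 5: ACACBDCACABDCABDACACBDCACABDCABDACACBDCACABDCABDACACBDCACABDCABD ⇒ CA·BD·CA·BD·AC·AC·BD·CA·BD·CA·AC·AC·BD·CA·AC·AC·CA·BD·CA·BD·AC·AC·BD·CA·BD·CA·AC·AC·BD·CA·AC·AC·CA·BD·CA·BD·AC·AC·BD·CA·BD·CA·AC·AC·BD·CA·AC·AC·CA·BD·CA·BD·AC·AC·BD·CA·BD·CA·AC·AC·BD·CA·AC·AC
    A ↦ CA
    B ↦ AC
    C ↦ BD
    D ↦ AC

A->CA, B->AC, C->BD, D->AC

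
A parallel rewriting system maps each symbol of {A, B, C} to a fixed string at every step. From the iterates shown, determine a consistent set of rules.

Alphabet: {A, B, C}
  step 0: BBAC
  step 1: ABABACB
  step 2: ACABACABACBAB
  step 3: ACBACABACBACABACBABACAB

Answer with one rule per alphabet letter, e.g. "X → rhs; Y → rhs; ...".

A->AC, B->AB, C->B

  step 2 ⇒ step 3: ACABACABACBAB ⇒ AC·B·AC·AB·AC·B·AC·AB·AC·B·AB·AC·AB
    A ↦ AC
    B ↦ AB
    C ↦ B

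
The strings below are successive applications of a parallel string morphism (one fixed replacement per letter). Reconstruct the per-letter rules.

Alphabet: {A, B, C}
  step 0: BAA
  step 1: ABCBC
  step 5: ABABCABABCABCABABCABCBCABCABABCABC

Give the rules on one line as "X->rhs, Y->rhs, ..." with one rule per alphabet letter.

A->BC, B->A, C->BA

  step 0 ⇒ step 1: BAA ⇒ A·BC·BC
    A ↦ BC
    B ↦ A
    C ↦ BA  (constrained at step 1)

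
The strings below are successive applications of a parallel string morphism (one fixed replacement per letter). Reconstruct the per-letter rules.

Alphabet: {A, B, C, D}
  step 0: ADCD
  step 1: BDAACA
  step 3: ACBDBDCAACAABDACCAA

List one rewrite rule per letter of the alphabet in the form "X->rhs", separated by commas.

  step 0 ⇒ step 1: ADCD ⇒ BD·A·AC·A
    A ↦ BD
    C ↦ AC
    D ↦ A
    B ↦ CA  (constrained at step 1)

A->BD, B->CA, C->AC, D->A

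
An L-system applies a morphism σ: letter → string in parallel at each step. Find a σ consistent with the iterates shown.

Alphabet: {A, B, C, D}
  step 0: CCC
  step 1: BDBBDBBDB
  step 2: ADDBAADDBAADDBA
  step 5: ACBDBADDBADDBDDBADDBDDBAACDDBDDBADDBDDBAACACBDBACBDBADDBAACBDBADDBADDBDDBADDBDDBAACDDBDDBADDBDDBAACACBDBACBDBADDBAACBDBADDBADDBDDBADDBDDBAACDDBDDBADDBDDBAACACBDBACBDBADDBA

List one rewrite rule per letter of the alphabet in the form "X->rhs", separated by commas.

  step 1 ⇒ step 2: BDBBDBBDB ⇒ A·DDB·A·A·DDB·A·A·DDB·A
    B ↦ A
    D ↦ DDB
    A ↦ AC  (constrained at step 2)
  step 0 ⇒ step 1: CCC ⇒ BDB·BDB·BDB
    C ↦ BDB

A->AC, B->A, C->BDB, D->DDB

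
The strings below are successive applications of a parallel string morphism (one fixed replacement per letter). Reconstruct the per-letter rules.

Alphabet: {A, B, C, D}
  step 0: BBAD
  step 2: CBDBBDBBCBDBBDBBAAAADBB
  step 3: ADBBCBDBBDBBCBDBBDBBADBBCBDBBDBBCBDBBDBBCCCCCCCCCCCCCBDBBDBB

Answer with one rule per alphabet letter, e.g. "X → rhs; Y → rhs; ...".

A->CCC, B->DBB, C->A, D->CB

  step 2 ⇒ step 3: CBDBBDBBCBDBBDBBAAAADBB ⇒ A·DBB·CB·DBB·DBB·CB·DBB·DBB·A·DBB·CB·DBB·DBB·CB·DBB·DBB·CCC·CCC·CCC·CCC·CB·DBB·DBB
    A ↦ CCC
    B ↦ DBB
    C ↦ A
    D ↦ CB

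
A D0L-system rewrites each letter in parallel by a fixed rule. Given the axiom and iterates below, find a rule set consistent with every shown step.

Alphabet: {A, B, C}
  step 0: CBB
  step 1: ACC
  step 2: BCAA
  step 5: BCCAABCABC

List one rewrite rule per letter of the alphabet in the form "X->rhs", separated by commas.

  step 1 ⇒ step 2: ACC ⇒ BC·A·A
    A ↦ BC
    C ↦ A
  step 0 ⇒ step 1: CBB ⇒ A·C·C
    B ↦ C

A->BC, B->C, C->A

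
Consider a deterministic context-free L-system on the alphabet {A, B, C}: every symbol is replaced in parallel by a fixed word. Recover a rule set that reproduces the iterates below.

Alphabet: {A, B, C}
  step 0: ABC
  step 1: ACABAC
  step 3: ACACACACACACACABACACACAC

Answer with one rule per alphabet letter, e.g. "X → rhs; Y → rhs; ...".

  step 0 ⇒ step 1: ABC ⇒ AC·AB·AC
    A ↦ AC
    B ↦ AB
    C ↦ AC

A->AC, B->AB, C->AC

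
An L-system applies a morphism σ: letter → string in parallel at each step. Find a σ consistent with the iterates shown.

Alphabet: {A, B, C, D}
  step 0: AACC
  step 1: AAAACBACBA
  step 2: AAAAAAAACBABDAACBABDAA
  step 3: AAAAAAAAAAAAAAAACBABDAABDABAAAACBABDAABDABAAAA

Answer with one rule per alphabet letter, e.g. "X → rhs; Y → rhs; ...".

A->AA, B->BD, C->CBA, D->AB

  step 2 ⇒ step 3: AAAAAAAACBABDAACBABDAA ⇒ AA·AA·AA·AA·AA·AA·AA·AA·CBA·BD·AA·BD·AB·AA·AA·CBA·BD·AA·BD·AB·AA·AA
    A ↦ AA
    B ↦ BD
    C ↦ CBA
    D ↦ AB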